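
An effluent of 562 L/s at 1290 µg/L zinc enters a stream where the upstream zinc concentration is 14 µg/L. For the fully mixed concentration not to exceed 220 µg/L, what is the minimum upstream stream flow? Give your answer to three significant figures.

Set C_mix = 220: (Q·14.00 + 562.0·1290) / (Q + 562.0) = 220
→ Q = 562.0·(1290 − 220)/(220 − 14.00) = 2919 L/s.

2920 L/s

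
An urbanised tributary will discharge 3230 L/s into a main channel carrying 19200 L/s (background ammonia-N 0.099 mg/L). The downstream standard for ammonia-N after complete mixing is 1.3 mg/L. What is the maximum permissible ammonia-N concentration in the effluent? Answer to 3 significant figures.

At the limit, (Qr·Cr + Qe·Cₑ)/(Qr + Qe) = 1.3:
Cₑ = (22430·1.3 − 19200·0.09900) / 3230 = 8.439 mg/L.

8.44 mg/L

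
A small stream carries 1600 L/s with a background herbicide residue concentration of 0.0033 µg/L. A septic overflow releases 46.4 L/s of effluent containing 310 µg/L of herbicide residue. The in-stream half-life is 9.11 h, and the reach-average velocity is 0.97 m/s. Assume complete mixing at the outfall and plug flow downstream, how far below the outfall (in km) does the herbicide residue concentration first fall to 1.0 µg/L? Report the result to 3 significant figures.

99.5 km

After mixing, C = (1600·0.003300 + 46.40·310.0) / 1646 = 14390/1646 = 8.740 µg/L.
Half-life 9.11 h → k = ln 2 / 9.11 = 0.07609 h⁻¹ = 1.826 d⁻¹.
Set 8.740·exp(−k·t) = 1.0 → t = ln(8.740/1.0)/k = 102600 s = 28.49 h.
Distance = v·t = 0.97·102600 = 99500 m = 99.50 km.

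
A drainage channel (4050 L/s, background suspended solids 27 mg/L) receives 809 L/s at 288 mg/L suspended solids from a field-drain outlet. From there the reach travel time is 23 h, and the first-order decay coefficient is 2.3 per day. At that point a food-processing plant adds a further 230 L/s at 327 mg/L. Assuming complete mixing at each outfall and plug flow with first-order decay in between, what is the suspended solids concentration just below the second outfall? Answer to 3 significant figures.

Flow-weighted average: C = (4050·27.00 + 809.0·288.0) / 4859 = 342300/4859 = 70.46 mg/L; combined flow 4859 L/s.
After decay, C = 70.46 × e^(−kt) = 70.46 × 0.1103 = 7.774 mg/L.
At the second outfall, C = (4859·7.774 + 230.0·327.0) / (4859 + 230.0) = 22.20 mg/L.

22.2 mg/L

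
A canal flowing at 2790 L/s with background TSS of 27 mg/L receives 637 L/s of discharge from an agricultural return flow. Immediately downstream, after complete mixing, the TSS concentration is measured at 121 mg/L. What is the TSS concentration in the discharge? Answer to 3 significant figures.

533 mg/L

Mass balance: 2790·27.00 + 637.0·Cₑ = 3427·121.0
→ Cₑ = (3427·121.0 − 2790·27.00) / 637.0 = 532.7 mg/L.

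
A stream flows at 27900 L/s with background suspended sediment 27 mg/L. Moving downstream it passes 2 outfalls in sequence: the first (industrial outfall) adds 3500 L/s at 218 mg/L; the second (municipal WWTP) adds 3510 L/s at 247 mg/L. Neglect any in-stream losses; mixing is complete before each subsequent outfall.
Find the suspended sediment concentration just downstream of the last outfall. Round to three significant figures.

After outfall 1: Q = 27900 + 3500 = 31400 L/s; C = (27900·27.00 + 3500·218.0)/31400 = 48.29 mg/L.
After outfall 2: Q = 31400 + 3510 = 34910 L/s; C = (31400·48.29 + 3510·247.0)/34910 = 68.27 mg/L.

68.3 mg/L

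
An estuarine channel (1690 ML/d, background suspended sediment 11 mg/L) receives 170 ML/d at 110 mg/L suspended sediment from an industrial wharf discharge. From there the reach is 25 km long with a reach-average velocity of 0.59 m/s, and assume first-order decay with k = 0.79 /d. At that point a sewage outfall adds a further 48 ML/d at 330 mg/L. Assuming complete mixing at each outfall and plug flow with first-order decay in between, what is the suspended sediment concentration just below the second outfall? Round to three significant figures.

After mixing, C = (1690·11.00 + 170.0·110.0) / 1860 = 37290/1860 = 20.05 mg/L; combined flow 1860 ML/d.
Travel time t = 25·1000 / 0.59 = 42370 s = 11.77 h.
First-order decay: C = 20.05·exp(−k·t) = 20.05·0.6788 = 13.61 mg/L.
At the second outfall, C = (1860·13.61 + 48.00·330.0) / (1860 + 48.00) = 21.57 mg/L.

21.6 mg/L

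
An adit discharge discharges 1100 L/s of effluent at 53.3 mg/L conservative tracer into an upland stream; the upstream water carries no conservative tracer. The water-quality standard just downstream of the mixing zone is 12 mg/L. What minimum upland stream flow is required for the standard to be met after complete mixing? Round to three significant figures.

Set C_mix = 12: (Q·0 + 1100·53.30) / (Q + 1100) = 12
→ Q = 1100·(53.30 − 12)/(12 − 0) = 3786 L/s.

3790 L/s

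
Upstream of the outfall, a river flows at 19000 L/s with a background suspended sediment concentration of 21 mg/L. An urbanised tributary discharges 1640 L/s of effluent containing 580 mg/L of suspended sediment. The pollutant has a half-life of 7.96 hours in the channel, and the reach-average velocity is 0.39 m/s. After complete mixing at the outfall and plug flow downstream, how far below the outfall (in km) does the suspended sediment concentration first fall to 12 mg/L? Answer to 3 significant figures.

Mass balance: C = (19000·21.00 + 1640·580.0) / 20640 = 1350000/20640 = 65.42 mg/L.
Half-life 7.96 h → k = ln 2 / 7.96 = 0.08708 h⁻¹ = 2.090 d⁻¹.
Set 65.42·exp(−k·t) = 12 → t = ln(65.42/12)/k = 70110 s = 19.48 h.
Distance = v·t = 0.39·70110 = 27340 m = 27.34 km.

27.3 km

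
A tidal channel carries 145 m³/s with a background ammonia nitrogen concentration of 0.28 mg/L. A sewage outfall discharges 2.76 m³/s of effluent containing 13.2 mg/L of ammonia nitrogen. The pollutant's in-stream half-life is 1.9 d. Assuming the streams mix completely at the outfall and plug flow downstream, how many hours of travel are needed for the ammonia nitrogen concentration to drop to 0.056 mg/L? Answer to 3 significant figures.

Mixed concentration C = ΣQC/ΣQ = (145.0·0.2800 + 2.760·13.20) / 147.8 = 77.03/147.8 = 0.5213 mg/L.
Half-life 1.9 d → k = ln 2 / 1.9 = 0.3648 d⁻¹.
0.5213·exp(−k·t) = 0.056 → t = ln(0.5213/0.056)/k = 528400 s = 146.8 h.

147 h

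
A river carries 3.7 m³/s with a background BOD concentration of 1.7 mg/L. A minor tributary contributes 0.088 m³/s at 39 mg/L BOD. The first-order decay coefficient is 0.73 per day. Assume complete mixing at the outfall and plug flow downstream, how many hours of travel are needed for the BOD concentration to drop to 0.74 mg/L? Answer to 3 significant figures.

Conservation of mass: C = (3.700·1.700 + 0.08800·39.00) / 3.788 = 9.722/3.788 = 2.567 mg/L.
2.567·exp(−k·t) = 0.74 → t = ln(2.567/0.74)/k = 147200 s = 40.89 h.

40.9 h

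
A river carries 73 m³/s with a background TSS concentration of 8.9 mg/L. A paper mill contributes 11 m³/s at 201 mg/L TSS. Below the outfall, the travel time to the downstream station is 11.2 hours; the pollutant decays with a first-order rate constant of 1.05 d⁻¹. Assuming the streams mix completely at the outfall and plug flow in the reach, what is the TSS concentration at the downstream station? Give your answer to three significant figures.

Mixed concentration C = ΣQC/ΣQ = (73.00·8.900 + 11.00·201.0) / 84.00 = 2861/84.00 = 34.06 mg/L.
Decay over the reach: 34.06·exp(−kt) = 34.06·0.6126 = 20.86 mg/L.

20.9 mg/L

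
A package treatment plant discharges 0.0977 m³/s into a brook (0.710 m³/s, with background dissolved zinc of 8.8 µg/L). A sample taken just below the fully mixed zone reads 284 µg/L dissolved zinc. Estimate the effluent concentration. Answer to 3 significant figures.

2280 µg/L

Mass balance: 0.7100·8.800 + 0.09770·Cₑ = 0.8077·284.0
→ Cₑ = (0.8077·284.0 − 0.7100·8.800) / 0.09770 = 2284 µg/L.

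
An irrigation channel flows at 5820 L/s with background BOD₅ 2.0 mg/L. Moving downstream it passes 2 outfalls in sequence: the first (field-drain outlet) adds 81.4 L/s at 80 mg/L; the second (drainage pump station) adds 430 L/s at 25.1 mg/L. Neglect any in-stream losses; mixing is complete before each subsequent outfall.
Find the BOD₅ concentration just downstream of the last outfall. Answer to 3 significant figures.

After outfall 1: Q = 5820 + 81.40 = 5901 L/s; C = (5820·2.000 + 81.40·80.00)/5901 = 3.076 mg/L.
After outfall 2: Q = 5901 + 430.0 = 6331 L/s; C = (5901·3.076 + 430.0·25.10)/6331 = 4.572 mg/L.

4.57 mg/L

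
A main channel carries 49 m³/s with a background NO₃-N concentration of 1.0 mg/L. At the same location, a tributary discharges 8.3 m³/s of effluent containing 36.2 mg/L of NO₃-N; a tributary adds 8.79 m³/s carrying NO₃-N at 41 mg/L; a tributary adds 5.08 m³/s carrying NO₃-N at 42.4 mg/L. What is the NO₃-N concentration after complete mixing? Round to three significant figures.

13.0 mg/L

Flow-weighted average: C = (49.00·1.000 + 8.300·36.20 + 8.790·41.00 + 5.080·42.40) / 71.17 = 925.2/71.17 = 13.00 mg/L.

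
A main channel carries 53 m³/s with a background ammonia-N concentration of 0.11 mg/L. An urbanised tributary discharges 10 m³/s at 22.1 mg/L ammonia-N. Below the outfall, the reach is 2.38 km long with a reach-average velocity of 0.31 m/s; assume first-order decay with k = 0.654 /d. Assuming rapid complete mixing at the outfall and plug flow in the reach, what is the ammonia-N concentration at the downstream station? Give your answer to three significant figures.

Flow-weighted average: C = (53.00·0.1100 + 10.00·22.10) / 63.00 = 226.8/63.00 = 3.600 mg/L.
Travel time t = 2.38·1000 / 0.31 = 7677 s = 2.133 h.
Applying C = C₀e^(−kt): 3.600 × 0.9435 = 3.397 mg/L.

3.40 mg/L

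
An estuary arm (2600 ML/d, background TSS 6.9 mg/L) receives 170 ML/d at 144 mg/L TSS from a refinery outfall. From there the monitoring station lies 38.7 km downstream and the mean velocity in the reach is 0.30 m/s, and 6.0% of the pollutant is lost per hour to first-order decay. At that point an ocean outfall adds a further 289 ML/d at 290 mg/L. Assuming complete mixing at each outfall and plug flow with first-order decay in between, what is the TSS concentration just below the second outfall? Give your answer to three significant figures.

28.9 mg/L

Mixed concentration C = ΣQC/ΣQ = (2600·6.900 + 170.0·144.0) / 2770 = 42420/2770 = 15.31 mg/L; combined flow 2770 ML/d.
Travel time t = 38.7·1000 / 0.30 = 129000 s = 35.83 h.
6.0%/h lost → k = −ln(1 − 0.06) = 0.06188 h⁻¹.
First-order decay: C = 15.31·exp(−k·t) = 15.31·0.1089 = 1.668 mg/L.
Second outfall: C = (2770·1.668 + 289.0·290.0)/3059 = 28.91 mg/L.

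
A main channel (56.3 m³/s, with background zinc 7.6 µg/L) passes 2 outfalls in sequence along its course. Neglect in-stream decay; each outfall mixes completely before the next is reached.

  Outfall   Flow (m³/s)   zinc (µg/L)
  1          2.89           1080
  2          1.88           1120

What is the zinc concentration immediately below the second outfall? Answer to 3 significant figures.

Below outfall 1: Q → 59.19 m³/s, C = (56.30·7.600 + 2.890·1080)/59.19 = 59.96 µg/L.
Below outfall 2: Q → 61.07 m³/s, C = (59.19·59.96 + 1.880·1120)/61.07 = 92.59 µg/L.

92.6 µg/L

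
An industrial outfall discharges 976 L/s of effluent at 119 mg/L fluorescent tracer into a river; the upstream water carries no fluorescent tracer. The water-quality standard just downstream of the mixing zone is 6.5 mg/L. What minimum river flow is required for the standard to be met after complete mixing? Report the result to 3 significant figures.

Set C_mix = 6.5: (Q·0 + 976.0·119.0) / (Q + 976.0) = 6.5
→ Q = 976.0·(119.0 − 6.5)/(6.5 − 0) = 16890 L/s.

16900 L/s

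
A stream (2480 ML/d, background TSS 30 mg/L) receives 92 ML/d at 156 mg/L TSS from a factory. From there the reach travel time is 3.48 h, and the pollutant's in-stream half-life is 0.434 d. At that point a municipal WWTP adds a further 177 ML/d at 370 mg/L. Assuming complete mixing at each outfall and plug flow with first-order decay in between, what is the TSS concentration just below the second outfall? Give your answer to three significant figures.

Flow-weighted average: C = (2480·30.00 + 92.00·156.0) / 2572 = 88750/2572 = 34.51 mg/L; combined flow 2572 ML/d.
Half-life 0.434 d → k = ln 2 / 0.434 = 1.597 d⁻¹.
Decay over the reach: 34.51·exp(−kt) = 34.51·0.7933 = 27.37 mg/L.
At the second outfall, C = (2572·27.37 + 177.0·370.0) / (2572 + 177.0) = 49.43 mg/L.

49.4 mg/L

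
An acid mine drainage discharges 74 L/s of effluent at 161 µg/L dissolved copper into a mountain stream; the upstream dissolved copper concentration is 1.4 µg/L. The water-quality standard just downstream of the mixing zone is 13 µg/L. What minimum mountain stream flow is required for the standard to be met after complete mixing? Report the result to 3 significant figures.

Set C_mix = 13: (Q·1.400 + 74.00·161.0) / (Q + 74.00) = 13
→ Q = 74.00·(161.0 − 13)/(13 − 1.400) = 944.1 L/s.

944 L/s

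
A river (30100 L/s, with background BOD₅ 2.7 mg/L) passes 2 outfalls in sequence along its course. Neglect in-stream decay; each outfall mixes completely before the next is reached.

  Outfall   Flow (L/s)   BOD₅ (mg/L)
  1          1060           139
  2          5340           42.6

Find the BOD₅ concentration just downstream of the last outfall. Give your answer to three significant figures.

12.5 mg/L

Below outfall 1: Q → 31160 L/s, C = (30100·2.700 + 1060·139.0)/31160 = 7.337 mg/L.
Below outfall 2: Q → 36500 L/s, C = (31160·7.337 + 5340·42.60)/36500 = 12.50 mg/L.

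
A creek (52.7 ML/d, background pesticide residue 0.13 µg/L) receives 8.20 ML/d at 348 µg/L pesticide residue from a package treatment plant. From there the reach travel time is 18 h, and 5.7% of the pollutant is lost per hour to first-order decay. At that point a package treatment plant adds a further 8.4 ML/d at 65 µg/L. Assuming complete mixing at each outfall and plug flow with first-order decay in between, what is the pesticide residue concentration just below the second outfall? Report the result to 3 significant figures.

22.2 µg/L

Conservation of mass: C = (52.70·0.1300 + 8.200·348.0) / 60.90 = 2860/60.90 = 46.97 µg/L; combined flow 60.90 ML/d.
5.7%/h lost → k = −ln(1 − 0.057) = 0.05869 h⁻¹.
Decay over the reach: 46.97·exp(−kt) = 46.97·0.3477 = 16.33 µg/L.
Second outfall: C = (60.90·16.33 + 8.400·65.00)/69.30 = 22.23 µg/L.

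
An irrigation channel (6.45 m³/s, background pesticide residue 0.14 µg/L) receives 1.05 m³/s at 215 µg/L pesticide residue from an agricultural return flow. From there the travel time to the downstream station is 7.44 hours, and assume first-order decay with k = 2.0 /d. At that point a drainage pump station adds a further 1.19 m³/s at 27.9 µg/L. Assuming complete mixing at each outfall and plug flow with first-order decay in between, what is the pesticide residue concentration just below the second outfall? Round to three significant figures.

17.9 µg/L

Mixed concentration C = ΣQC/ΣQ = (6.450·0.1400 + 1.050·215.0) / 7.500 = 226.7/7.500 = 30.22 µg/L; combined flow 7.500 m³/s.
Decay over the reach: 30.22·exp(−kt) = 30.22·0.5379 = 16.26 µg/L.
Second outfall: C = (7.500·16.26 + 1.190·27.90)/8.690 = 17.85 µg/L.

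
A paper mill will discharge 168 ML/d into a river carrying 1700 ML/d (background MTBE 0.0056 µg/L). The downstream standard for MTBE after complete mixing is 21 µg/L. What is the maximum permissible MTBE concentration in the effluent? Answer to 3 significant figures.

233 µg/L

At the limit, (Qr·Cr + Qe·Cₑ)/(Qr + Qe) = 21:
Cₑ = (1868·21 − 1700·0.005600) / 168.0 = 233.4 µg/L.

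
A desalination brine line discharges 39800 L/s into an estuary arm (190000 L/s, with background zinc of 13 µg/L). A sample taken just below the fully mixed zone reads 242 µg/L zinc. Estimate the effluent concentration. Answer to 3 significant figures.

1340 µg/L

Mass balance: 190000·13.00 + 39800·Cₑ = 229800·242.0
→ Cₑ = (229800·242.0 − 190000·13.00) / 39800 = 1335 µg/L.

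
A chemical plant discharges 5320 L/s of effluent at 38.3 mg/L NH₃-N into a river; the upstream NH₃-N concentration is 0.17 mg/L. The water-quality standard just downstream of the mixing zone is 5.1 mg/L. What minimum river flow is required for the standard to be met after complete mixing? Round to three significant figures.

35800 L/s

Set C_mix = 5.1: (Q·0.1700 + 5320·38.30) / (Q + 5320) = 5.1
→ Q = 5320·(38.30 − 5.1)/(5.1 − 0.1700) = 35830 L/s.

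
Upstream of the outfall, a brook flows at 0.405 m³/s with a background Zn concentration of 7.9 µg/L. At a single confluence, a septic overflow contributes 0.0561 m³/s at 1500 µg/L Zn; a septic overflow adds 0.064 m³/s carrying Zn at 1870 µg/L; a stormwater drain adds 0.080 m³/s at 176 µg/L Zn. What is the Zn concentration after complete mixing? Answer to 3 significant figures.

365 µg/L

Mixed concentration C = ΣQC/ΣQ = (0.4050·7.900 + 0.05610·1500 + 0.06400·1870 + 0.08000·176.0) / 0.6051 = 221.1/0.6051 = 365.4 µg/L.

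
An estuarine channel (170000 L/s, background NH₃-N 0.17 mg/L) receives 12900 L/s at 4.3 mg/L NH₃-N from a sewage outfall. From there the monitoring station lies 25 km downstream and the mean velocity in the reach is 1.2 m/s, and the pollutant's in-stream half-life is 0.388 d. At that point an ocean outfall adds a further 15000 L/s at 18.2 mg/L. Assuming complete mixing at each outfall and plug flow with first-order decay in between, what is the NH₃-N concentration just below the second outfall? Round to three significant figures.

1.66 mg/L

Mass balance: C = (170000·0.1700 + 12900·4.300) / 182900 = 84370/182900 = 0.4613 mg/L; combined flow 182900 L/s.
Travel time t = 25·1000 / 1.2 = 20830 s = 5.787 h.
Half-life 0.388 d → k = ln 2 / 0.388 = 1.786 d⁻¹.
After decay, C = 0.4613 × e^(−kt) = 0.4613 × 0.6500 = 0.2998 mg/L.
Second outfall: C = (182900·0.2998 + 15000·18.20)/197900 = 1.657 mg/L.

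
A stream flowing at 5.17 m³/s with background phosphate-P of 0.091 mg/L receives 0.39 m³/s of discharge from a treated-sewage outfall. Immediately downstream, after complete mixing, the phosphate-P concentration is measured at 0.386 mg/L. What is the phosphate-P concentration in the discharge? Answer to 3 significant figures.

Mass balance: 5.170·0.09100 + 0.3900·Cₑ = 5.560·0.3860
→ Cₑ = (5.560·0.3860 − 5.170·0.09100) / 0.3900 = 4.297 mg/L.

4.30 mg/L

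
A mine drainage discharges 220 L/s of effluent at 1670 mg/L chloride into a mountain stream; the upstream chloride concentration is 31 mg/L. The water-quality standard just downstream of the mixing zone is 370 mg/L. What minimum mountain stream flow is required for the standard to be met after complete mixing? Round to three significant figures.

Set C_mix = 370: (Q·31.00 + 220.0·1670) / (Q + 220.0) = 370
→ Q = 220.0·(1670 − 370)/(370 − 31.00) = 843.7 L/s.

844 L/s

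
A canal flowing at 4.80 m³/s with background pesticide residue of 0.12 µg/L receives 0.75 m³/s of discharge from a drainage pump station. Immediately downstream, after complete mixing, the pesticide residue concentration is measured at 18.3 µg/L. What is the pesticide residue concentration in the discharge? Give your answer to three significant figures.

Mass balance: 4.800·0.1200 + 0.7500·Cₑ = 5.550·18.30
→ Cₑ = (5.550·18.30 − 4.800·0.1200) / 0.7500 = 134.7 µg/L.

135 µg/L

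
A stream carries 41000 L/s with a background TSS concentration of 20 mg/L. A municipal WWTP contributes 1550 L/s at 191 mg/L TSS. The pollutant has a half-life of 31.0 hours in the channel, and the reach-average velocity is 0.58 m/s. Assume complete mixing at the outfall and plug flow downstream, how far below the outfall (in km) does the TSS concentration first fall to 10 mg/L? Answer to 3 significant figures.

Mass balance: C = (41000·20.00 + 1550·191.0) / 42550 = 1116000/42550 = 26.23 mg/L.
Half-life 31.0 h → k = ln 2 / 31.0 = 0.02236 h⁻¹ = 0.5366 d⁻¹.
Set 26.23·exp(−k·t) = 10 → t = ln(26.23/10)/k = 155300 s = 43.13 h.
Distance = v·t = 0.58·155300 = 90050 m = 90.05 km.

90.0 km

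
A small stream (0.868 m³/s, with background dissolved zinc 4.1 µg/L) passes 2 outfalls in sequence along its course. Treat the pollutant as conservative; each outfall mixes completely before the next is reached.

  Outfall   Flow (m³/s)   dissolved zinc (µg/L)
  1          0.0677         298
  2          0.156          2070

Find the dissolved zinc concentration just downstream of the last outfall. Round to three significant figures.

Outfall 1: combined Q = 0.9357 m³/s; C = (0.8680·4.100 + 0.06770·298.0)/0.9357 = 25.36 µg/L.
Outfall 2: combined Q = 1.092 m³/s; C = (0.9357·25.36 + 0.1560·2070)/1.092 = 317.5 µg/L.

318 µg/L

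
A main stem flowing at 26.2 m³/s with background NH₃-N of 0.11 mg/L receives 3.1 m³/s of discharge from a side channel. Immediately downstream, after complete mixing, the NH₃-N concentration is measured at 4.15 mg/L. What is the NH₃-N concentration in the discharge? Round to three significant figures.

38.3 mg/L

Mass balance: 26.20·0.1100 + 3.100·Cₑ = 29.30·4.150
→ Cₑ = (29.30·4.150 − 26.20·0.1100) / 3.100 = 38.29 mg/L.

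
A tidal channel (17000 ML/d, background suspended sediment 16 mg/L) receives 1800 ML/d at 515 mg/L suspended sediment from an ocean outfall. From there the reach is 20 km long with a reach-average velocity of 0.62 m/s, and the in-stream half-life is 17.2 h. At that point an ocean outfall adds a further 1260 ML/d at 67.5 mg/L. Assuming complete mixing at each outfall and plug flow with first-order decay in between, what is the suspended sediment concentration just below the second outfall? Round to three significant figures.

After mixing, C = (17000·16.00 + 1800·515.0) / 18800 = 1199000/18800 = 63.78 mg/L; combined flow 18800 ML/d.
Travel time t = 20·1000 / 0.62 = 32260 s = 8.961 h.
Half-life 17.2 h → k = ln 2 / 17.2 = 0.04030 h⁻¹ = 0.9672 d⁻¹.
After decay, C = 63.78 × e^(−kt) = 63.78 × 0.6969 = 44.45 mg/L.
Second outfall: C = (18800·44.45 + 1260·67.50)/20060 = 45.89 mg/L.

45.9 mg/L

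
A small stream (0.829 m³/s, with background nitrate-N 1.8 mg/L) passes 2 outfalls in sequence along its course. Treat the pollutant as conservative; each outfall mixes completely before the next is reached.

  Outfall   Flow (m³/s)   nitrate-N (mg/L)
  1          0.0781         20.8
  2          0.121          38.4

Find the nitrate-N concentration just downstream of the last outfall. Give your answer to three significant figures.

Below outfall 1: Q → 0.9071 m³/s, C = (0.8290·1.800 + 0.07810·20.80)/0.9071 = 3.436 mg/L.
Below outfall 2: Q → 1.028 m³/s, C = (0.9071·3.436 + 0.1210·38.40)/1.028 = 7.551 mg/L.

7.55 mg/L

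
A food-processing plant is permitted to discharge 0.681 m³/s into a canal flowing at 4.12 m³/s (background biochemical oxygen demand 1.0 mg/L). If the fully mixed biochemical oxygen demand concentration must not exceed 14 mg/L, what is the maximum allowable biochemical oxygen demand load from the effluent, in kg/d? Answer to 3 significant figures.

Mass balance at the limit: 4.120·1.000 + 0.6810·Cₑ = 4.801·14 → Cₑ = 92.65 mg/L.
Load = 0.6810 m³/s × 92.65 g/m³ × 86 400 s/d = 5451 kg/d.

5450 kg/d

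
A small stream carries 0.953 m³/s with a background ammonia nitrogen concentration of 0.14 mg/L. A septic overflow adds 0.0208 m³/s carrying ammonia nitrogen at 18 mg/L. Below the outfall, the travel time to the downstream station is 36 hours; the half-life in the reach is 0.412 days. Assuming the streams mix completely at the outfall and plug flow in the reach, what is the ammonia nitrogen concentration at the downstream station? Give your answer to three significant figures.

0.0418 mg/L

Mixed concentration C = ΣQC/ΣQ = (0.9530·0.1400 + 0.02080·18.00) / 0.9738 = 0.5078/0.9738 = 0.5215 mg/L.
Half-life 0.412 d → k = ln 2 / 0.412 = 1.682 d⁻¹.
After decay, C = 0.5215 × e^(−kt) = 0.5215 × 0.08017 = 0.04181 mg/L.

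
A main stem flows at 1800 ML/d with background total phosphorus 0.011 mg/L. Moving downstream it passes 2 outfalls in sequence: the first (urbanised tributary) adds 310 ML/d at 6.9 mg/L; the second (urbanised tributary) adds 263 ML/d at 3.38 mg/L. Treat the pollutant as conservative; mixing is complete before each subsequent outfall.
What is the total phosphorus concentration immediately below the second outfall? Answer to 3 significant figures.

Outfall 1: combined Q = 2110 ML/d; C = (1800·0.01100 + 310.0·6.900)/2110 = 1.023 mg/L.
Outfall 2: combined Q = 2373 ML/d; C = (2110·1.023 + 263.0·3.380)/2373 = 1.284 mg/L.

1.28 mg/L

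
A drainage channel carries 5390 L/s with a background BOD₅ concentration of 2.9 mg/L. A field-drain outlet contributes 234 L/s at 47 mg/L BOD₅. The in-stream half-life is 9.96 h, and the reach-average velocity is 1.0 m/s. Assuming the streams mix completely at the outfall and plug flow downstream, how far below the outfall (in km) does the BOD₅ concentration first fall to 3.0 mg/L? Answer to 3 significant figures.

Mixed concentration C = ΣQC/ΣQ = (5390·2.900 + 234.0·47.00) / 5624 = 26630/5624 = 4.735 mg/L.
Half-life 9.96 h → k = ln 2 / 9.96 = 0.06959 h⁻¹ = 1.670 d⁻¹.
Set 4.735·exp(−k·t) = 3.0 → t = ln(4.735/3.0)/k = 23610 s = 6.557 h.
Distance = v·t = 1.0·23610 = 23610 m = 23.61 km.

23.6 km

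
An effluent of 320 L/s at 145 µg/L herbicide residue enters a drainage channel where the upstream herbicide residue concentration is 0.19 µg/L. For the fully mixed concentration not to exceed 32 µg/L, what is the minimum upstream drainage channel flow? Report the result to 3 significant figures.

1140 L/s

Set C_mix = 32: (Q·0.1900 + 320.0·145.0) / (Q + 320.0) = 32
→ Q = 320.0·(145.0 − 32)/(32 − 0.1900) = 1137 L/s.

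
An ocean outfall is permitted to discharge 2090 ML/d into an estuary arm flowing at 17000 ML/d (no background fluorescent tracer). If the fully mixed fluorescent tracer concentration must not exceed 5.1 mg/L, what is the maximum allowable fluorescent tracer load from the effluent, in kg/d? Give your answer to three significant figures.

97400 kg/d

Mass balance at the limit: 17000·0 + 2090·Cₑ = 19090·5.1 → Cₑ = 46.58 mg/L.
2090 ML/d = 24.19 m³/s. Load = 24.19 m³/s × 46.58 g/m³ × 86 400 s/d = 97360 kg/d.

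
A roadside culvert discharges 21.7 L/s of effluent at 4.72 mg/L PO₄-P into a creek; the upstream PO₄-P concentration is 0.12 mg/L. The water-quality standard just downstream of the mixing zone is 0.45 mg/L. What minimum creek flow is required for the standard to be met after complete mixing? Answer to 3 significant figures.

281 L/s

Set C_mix = 0.45: (Q·0.1200 + 21.70·4.720) / (Q + 21.70) = 0.45
→ Q = 21.70·(4.720 − 0.45)/(0.45 − 0.1200) = 280.8 L/s.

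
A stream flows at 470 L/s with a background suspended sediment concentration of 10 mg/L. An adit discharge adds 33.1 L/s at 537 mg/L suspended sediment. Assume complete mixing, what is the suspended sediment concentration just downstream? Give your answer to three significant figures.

44.7 mg/L

Mass balance: C = (470.0·10.00 + 33.10·537.0) / 503.1 = 22470/503.1 = 44.67 mg/L.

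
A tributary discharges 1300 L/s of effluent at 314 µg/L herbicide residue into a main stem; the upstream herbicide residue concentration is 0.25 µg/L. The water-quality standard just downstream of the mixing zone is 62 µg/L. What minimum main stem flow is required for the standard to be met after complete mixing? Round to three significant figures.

5310 L/s

Set C_mix = 62: (Q·0.2500 + 1300·314.0) / (Q + 1300) = 62
→ Q = 1300·(314.0 − 62)/(62 − 0.2500) = 5305 L/s.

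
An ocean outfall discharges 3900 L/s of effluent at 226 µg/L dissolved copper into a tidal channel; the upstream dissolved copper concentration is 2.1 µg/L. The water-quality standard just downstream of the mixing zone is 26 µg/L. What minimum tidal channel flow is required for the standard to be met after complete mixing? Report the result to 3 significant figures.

Set C_mix = 26: (Q·2.100 + 3900·226.0) / (Q + 3900) = 26
→ Q = 3900·(226.0 − 26)/(26 − 2.100) = 32640 L/s.

32600 L/s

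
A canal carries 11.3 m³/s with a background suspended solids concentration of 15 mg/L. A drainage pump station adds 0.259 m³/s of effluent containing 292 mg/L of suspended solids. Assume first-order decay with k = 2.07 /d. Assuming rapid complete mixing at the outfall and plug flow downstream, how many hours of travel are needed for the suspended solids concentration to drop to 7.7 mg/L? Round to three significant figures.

11.7 h

Mass balance: C = (11.30·15.00 + 0.2590·292.0) / 11.56 = 245.1/11.56 = 21.21 mg/L.
21.21·exp(−k·t) = 7.7 → t = ln(21.21/7.7)/k = 42290 s = 11.75 h.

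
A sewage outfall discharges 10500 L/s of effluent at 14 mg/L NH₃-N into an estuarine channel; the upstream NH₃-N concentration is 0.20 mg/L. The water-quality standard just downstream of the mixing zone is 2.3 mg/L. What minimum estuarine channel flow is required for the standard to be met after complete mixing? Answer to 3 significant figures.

58500 L/s

Set C_mix = 2.3: (Q·0.2000 + 10500·14.00) / (Q + 10500) = 2.3
→ Q = 10500·(14.00 − 2.3)/(2.3 − 0.2000) = 58500 L/s.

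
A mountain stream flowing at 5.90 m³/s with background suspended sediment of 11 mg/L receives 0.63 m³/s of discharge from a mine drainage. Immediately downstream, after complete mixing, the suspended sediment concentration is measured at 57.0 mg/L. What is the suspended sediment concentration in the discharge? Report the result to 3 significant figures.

Mass balance: 5.900·11.00 + 0.6300·Cₑ = 6.530·57.00
→ Cₑ = (6.530·57.00 − 5.900·11.00) / 0.6300 = 487.8 mg/L.

488 mg/L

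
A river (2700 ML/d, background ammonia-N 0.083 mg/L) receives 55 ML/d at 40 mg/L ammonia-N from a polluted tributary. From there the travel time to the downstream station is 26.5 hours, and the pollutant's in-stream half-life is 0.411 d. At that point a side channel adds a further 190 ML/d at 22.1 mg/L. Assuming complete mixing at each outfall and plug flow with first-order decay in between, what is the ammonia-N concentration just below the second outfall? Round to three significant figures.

Mixed concentration C = ΣQC/ΣQ = (2700·0.08300 + 55.00·40.00) / 2755 = 2424/2755 = 0.8799 mg/L; combined flow 2755 ML/d.
Half-life 0.411 d → k = ln 2 / 0.411 = 1.686 d⁻¹.
Decay over the reach: 0.8799·exp(−kt) = 0.8799·0.1553 = 0.1367 mg/L.
Second outfall: C = (2755·0.1367 + 190.0·22.10)/2945 = 1.554 mg/L.

1.55 mg/L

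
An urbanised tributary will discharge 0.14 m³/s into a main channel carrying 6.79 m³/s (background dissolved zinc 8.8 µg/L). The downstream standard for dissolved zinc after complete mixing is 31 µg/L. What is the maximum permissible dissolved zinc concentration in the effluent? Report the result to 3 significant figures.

At the limit, (Qr·Cr + Qe·Cₑ)/(Qr + Qe) = 31:
Cₑ = (6.930·31 − 6.790·8.800) / 0.1400 = 1108 µg/L.

1110 µg/L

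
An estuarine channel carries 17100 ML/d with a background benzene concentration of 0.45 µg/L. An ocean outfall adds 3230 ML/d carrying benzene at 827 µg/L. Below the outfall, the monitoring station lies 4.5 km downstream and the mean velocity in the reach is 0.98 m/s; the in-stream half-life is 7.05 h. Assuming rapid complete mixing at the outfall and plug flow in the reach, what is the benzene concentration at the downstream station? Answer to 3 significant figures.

116 µg/L

Conservation of mass: C = (17100·0.4500 + 3230·827.0) / 20330 = 2679000/20330 = 131.8 µg/L.
Travel time t = 4.5·1000 / 0.98 = 4592 s = 1.276 h.
Half-life 7.05 h → k = ln 2 / 7.05 = 0.09832 h⁻¹ = 2.360 d⁻¹.
Applying C = C₀e^(−kt): 131.8 × 0.8821 = 116.2 µg/L.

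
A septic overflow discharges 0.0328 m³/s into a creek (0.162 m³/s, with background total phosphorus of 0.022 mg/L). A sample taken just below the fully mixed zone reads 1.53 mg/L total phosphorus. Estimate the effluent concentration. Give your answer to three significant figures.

8.98 mg/L

Mass balance: 0.1620·0.02200 + 0.03280·Cₑ = 0.1948·1.530
→ Cₑ = (0.1948·1.530 − 0.1620·0.02200) / 0.03280 = 8.978 mg/L.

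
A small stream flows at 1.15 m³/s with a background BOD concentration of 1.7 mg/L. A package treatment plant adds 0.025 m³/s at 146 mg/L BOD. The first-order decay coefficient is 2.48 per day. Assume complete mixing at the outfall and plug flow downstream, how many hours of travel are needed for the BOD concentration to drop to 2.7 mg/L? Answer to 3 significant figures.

After mixing, C = (1.150·1.700 + 0.02500·146.0) / 1.175 = 5.605/1.175 = 4.770 mg/L.
4.770·exp(−k·t) = 2.7 → t = ln(4.770/2.7)/k = 19830 s = 5.508 h.

5.51 h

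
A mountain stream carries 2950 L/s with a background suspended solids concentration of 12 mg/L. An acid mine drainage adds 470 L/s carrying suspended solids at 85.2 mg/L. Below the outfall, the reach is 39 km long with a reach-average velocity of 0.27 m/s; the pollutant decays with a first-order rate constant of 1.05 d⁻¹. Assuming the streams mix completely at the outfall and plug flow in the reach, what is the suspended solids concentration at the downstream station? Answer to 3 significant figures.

3.81 mg/L

Mass balance: C = (2950·12.00 + 470.0·85.20) / 3420 = 75440/3420 = 22.06 mg/L.
Travel time t = 39·1000 / 0.27 = 144400 s = 40.12 h.
Applying C = C₀e^(−kt): 22.06 × 0.1728 = 3.813 mg/L.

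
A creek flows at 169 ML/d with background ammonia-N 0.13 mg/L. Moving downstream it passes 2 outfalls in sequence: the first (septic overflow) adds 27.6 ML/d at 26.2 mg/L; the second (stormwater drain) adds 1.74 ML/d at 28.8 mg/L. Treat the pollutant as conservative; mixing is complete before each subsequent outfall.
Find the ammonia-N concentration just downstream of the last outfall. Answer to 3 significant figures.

After outfall 1: Q = 169.0 + 27.60 = 196.6 ML/d; C = (169.0·0.1300 + 27.60·26.20)/196.6 = 3.790 mg/L.
After outfall 2: Q = 196.6 + 1.740 = 198.3 ML/d; C = (196.6·3.790 + 1.740·28.80)/198.3 = 4.009 mg/L.

4.01 mg/L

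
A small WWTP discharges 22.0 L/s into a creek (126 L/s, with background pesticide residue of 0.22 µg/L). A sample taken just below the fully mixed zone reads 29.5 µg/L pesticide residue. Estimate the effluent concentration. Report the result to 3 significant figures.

Mass balance: 126.0·0.2200 + 22.00·Cₑ = 148.0·29.50
→ Cₑ = (148.0·29.50 − 126.0·0.2200) / 22.00 = 197.2 µg/L.

197 µg/L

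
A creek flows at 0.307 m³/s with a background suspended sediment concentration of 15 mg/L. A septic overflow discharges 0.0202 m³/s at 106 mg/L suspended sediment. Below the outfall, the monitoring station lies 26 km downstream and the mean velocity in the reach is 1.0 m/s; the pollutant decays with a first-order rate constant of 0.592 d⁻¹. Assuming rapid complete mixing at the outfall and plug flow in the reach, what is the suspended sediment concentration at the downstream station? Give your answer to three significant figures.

17.3 mg/L

Mass balance: C = (0.3070·15.00 + 0.02020·106.0) / 0.3272 = 6.746/0.3272 = 20.62 mg/L.
Travel time t = 26·1000 / 1.0 = 26000 s = 7.222 h.
Applying C = C₀e^(−kt): 20.62 × 0.8368 = 17.25 mg/L.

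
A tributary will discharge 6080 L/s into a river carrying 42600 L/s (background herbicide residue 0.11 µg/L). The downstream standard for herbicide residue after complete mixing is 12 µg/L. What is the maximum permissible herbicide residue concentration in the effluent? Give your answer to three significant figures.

At the limit, (Qr·Cr + Qe·Cₑ)/(Qr + Qe) = 12:
Cₑ = (48680·12 − 42600·0.1100) / 6080 = 95.31 µg/L.

95.3 µg/L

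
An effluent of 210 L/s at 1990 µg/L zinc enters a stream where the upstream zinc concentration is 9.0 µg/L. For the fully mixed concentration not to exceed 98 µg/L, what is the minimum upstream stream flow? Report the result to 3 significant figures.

4460 L/s

Set C_mix = 98: (Q·9.000 + 210.0·1990) / (Q + 210.0) = 98
→ Q = 210.0·(1990 − 98)/(98 − 9.000) = 4464 L/s.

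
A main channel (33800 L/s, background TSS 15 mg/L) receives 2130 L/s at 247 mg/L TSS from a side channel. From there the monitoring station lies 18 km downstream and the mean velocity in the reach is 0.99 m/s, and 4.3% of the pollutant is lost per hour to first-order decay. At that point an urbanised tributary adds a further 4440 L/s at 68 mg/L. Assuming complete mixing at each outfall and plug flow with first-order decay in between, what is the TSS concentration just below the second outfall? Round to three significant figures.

Mass balance: C = (33800·15.00 + 2130·247.0) / 35930 = 1033000/35930 = 28.75 mg/L; combined flow 35930 L/s.
Travel time t = 18·1000 / 0.99 = 18180 s = 5.051 h.
4.3%/h lost → k = −ln(1 − 0.043) = 0.04395 h⁻¹.
After decay, C = 28.75 × e^(−kt) = 28.75 × 0.8009 = 23.03 mg/L.
At the second outfall, C = (35930·23.03 + 4440·68.00) / (35930 + 4440) = 27.98 mg/L.

28.0 mg/L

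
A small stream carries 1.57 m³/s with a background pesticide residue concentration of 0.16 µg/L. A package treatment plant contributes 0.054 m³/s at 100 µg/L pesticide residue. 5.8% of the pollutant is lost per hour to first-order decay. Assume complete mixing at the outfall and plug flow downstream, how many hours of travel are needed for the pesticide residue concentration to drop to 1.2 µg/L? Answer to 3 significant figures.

Mixed concentration C = ΣQC/ΣQ = (1.570·0.1600 + 0.05400·100.0) / 1.624 = 5.651/1.624 = 3.480 µg/L.
5.8%/h lost → k = −ln(1 − 0.058) = 0.05975 h⁻¹.
3.480·exp(−k·t) = 1.2 → t = ln(3.480/1.2)/k = 64150 s = 17.82 h.

17.8 h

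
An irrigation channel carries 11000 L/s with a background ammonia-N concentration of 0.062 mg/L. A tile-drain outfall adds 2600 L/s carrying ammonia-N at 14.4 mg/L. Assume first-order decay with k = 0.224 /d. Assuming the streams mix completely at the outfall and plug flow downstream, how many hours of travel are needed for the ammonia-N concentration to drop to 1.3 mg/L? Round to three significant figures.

82.3 h

After mixing, C = (11000·0.06200 + 2600·14.40) / 13600 = 38120/13600 = 2.803 mg/L.
2.803·exp(−k·t) = 1.3 → t = ln(2.803/1.3)/k = 296400 s = 82.32 h.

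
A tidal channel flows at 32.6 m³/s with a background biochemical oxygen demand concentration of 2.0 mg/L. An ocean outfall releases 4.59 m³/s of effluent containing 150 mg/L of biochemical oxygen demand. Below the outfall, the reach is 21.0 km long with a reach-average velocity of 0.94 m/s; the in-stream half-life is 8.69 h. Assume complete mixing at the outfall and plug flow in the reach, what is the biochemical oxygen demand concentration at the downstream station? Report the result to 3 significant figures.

12.4 mg/L

Mixed concentration C = ΣQC/ΣQ = (32.60·2.000 + 4.590·150.0) / 37.19 = 753.7/37.19 = 20.27 mg/L.
Travel time t = 21.0·1000 / 0.94 = 22340 s = 6.206 h.
Half-life 8.69 h → k = ln 2 / 8.69 = 0.07976 h⁻¹ = 1.914 d⁻¹.
Decay over the reach: 20.27·exp(−kt) = 20.27·0.6096 = 12.35 mg/L.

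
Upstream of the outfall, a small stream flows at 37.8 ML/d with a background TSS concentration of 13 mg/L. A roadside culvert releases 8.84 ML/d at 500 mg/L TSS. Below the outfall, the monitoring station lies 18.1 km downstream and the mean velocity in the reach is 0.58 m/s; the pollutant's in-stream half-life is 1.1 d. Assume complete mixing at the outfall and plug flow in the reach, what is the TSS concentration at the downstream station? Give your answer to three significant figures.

Mass balance: C = (37.80·13.00 + 8.840·500.0) / 46.64 = 4911/46.64 = 105.3 mg/L.
Travel time t = 18.1·1000 / 0.58 = 31210 s = 8.669 h.
Half-life 1.1 d → k = ln 2 / 1.1 = 0.6301 d⁻¹.
First-order decay: C = 105.3·exp(−k·t) = 105.3·0.7964 = 83.87 mg/L.

83.9 mg/L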